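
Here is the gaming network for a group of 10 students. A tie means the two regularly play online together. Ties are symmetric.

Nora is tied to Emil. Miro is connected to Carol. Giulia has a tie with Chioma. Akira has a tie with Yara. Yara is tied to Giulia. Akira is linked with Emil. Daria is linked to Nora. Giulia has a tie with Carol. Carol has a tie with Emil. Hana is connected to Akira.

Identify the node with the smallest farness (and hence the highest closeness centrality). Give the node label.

Farness (sum of distances to all others) for each node — Akira:18, Carol:17, Chioma:27, Daria:30, Emil:16, Giulia:19, Hana:26, Miro:25, Nora:22, Yara:20.
The smallest farness is 16, for Emil, so Emil has the highest closeness.

Emil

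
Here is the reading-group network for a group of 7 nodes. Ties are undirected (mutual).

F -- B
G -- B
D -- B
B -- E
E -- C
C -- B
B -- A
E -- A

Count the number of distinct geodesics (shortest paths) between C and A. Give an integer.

2

The shortest distance is 2. The length-2 paths are: C–B–A; C–E–A.
That gives 2 distinct shortest paths.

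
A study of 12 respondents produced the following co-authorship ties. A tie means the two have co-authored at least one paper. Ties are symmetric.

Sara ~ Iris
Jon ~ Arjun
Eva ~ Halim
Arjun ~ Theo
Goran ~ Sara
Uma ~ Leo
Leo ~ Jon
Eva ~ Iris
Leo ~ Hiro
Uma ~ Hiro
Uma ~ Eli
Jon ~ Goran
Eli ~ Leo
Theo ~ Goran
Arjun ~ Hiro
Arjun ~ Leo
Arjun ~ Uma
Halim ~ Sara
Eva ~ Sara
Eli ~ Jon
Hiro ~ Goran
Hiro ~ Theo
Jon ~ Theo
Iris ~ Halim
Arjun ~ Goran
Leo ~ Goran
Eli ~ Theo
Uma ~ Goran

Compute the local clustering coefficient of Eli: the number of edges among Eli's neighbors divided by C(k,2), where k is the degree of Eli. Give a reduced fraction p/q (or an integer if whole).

1/2

Eli's neighbors: Jon, Leo, Theo, and Uma (k = 4).
Possible neighbor pairs: C(4,2) = 6. Edges among them: Jon–Leo, Jon–Theo, Leo–Uma → e = 3.
Clustering(Eli) = 3/6 = 1/2.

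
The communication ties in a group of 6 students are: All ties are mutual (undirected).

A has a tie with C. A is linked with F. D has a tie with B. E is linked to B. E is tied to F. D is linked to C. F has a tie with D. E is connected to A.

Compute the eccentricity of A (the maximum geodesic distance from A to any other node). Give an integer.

2

Distances from A: B:2, C:1, D:2, E:1, F:1.
The largest is 2 (to D and B), so the eccentricity of A is 2.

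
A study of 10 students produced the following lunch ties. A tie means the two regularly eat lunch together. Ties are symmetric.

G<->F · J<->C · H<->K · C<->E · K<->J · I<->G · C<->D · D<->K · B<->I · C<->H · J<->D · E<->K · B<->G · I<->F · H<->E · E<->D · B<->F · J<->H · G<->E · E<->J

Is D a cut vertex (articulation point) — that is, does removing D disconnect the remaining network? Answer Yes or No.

No

Even without D, every remaining node can still reach every other (the residual graph is connected), so D is not a cut vertex.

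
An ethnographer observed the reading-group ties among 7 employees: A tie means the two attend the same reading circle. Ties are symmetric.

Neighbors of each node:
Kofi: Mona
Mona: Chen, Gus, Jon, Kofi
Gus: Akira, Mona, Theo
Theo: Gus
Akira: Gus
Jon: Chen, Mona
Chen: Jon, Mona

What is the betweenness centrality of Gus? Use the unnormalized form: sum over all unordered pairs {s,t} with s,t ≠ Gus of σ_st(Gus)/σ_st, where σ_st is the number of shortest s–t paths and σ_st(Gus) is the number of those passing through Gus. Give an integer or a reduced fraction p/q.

Pairs whose geodesics pass through Gus — Akira–Theo: 1; Akira–Mona: 1; Akira–Kofi: 1; Akira–Jon: 1; Akira–Chen: 1; Theo–Mona: 1; Theo–Kofi: 1; Theo–Jon: 1; Theo–Chen: 1.
All other pairs contribute 0.
Summing the contributions gives betweenness(Gus) = 9.

9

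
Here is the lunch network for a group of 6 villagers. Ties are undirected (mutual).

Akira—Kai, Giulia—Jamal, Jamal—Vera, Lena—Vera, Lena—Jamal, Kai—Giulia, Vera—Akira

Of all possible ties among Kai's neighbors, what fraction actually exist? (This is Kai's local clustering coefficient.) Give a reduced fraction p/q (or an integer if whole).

0

Kai's neighbors: Akira and Giulia (k = 2).
Possible neighbor pairs: C(2,2) = 1. Edges among them: none → e = 0.
Clustering(Kai) = 0/1.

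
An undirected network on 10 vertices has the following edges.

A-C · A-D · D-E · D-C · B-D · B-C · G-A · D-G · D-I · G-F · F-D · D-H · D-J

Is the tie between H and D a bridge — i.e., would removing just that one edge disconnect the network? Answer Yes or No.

Yes

Without the H–D edge there is no alternate route between H and D, so the network disconnects. It is a bridge.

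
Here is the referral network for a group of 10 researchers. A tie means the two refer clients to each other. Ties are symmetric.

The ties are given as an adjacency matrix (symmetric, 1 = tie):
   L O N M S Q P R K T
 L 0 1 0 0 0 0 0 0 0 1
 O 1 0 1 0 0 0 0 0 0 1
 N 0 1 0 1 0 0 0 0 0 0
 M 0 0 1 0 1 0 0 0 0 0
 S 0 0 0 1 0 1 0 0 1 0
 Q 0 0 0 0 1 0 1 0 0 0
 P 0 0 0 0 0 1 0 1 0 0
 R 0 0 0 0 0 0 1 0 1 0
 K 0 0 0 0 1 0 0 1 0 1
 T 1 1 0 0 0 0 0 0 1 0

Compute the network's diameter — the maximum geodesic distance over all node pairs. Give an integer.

4

Eccentricity of each node (its greatest distance to any other): K:3, L:4, M:3, N:4, O:4, P:4, Q:4, R:4, S:3, T:3.
The maximum eccentricity is 4, realized for instance by the pair L–Q via L – T – K – S – Q. So the diameter is 4.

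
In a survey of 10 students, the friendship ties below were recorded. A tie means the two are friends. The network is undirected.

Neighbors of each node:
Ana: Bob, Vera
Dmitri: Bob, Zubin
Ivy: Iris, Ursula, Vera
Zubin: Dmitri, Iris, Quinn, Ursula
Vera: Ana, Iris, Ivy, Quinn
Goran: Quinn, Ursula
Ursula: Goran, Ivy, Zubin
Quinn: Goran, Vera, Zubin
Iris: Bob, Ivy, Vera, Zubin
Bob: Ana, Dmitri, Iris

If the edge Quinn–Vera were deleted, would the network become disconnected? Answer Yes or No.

No

Even without that edge, Quinn still reaches Vera via Quinn – Zubin – Iris – Vera, so the network stays connected. Not a bridge.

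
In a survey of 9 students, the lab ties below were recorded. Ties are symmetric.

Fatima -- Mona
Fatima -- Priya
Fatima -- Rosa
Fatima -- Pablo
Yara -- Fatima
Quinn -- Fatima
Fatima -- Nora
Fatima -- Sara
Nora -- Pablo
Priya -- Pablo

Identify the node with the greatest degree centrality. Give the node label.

Fatima

Degrees — Fatima:8, Mona:1, Nora:2, Pablo:3, Priya:2, Quinn:1, Rosa:1, Sara:1, Yara:1.
The maximum is 8, attained only by Fatima.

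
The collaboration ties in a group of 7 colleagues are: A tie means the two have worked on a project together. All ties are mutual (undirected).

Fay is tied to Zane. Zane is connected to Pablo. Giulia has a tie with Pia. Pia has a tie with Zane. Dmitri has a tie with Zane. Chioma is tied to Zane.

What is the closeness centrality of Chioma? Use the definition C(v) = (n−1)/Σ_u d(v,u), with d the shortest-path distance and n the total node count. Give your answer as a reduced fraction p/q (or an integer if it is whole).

Distances from Chioma: Dmitri:2, Fay:2, Giulia:3, Pablo:2, Pia:2, Zane:1. Sum = 12.
n = 7, so closeness = 6/12 = 1/2.

1/2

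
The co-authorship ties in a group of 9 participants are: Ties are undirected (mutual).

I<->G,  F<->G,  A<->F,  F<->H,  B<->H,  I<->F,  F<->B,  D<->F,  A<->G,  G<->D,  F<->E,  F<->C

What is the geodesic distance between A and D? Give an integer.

One shortest route is A – F – D, which uses 2 edges, and A and D are not directly tied, so nothing shorter exists. So d(A,D) = 2.

2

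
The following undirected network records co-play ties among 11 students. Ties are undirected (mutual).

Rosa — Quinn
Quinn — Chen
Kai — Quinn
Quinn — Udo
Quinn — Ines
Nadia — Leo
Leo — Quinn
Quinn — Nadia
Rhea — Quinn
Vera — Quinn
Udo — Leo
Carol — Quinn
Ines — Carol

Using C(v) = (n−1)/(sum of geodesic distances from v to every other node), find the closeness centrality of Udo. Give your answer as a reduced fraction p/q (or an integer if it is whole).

5/9

Distances from Udo: Carol:2, Chen:2, Ines:2, Kai:2, Leo:1, Nadia:2, Quinn:1, Rhea:2, Rosa:2, Vera:2. Sum = 18.
n = 11, so closeness = 10/18 = 5/9.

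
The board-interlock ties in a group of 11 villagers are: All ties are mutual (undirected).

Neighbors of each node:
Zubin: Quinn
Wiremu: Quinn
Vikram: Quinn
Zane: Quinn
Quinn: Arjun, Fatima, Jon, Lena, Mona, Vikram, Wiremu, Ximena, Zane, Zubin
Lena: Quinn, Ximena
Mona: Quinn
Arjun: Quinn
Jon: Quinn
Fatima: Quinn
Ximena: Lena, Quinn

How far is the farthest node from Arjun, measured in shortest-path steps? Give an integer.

Distances from Arjun: Fatima:2, Jon:2, Lena:2, Mona:2, Quinn:1, Vikram:2, Wiremu:2, Ximena:2, Zane:2, Zubin:2.
The largest is 2 (to Lena, Zubin, Zane, Fatima, Mona, Ximena, Vikram, Jon, and Wiremu), so the eccentricity of Arjun is 2.

2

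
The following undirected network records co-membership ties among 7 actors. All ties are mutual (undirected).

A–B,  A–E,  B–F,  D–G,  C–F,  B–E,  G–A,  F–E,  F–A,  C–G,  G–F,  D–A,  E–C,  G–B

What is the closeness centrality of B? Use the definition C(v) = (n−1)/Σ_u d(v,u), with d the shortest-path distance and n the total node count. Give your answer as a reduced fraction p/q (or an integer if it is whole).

Distances from B: A:1, C:2, D:2, E:1, F:1, G:1. Sum = 8.
n = 7, so closeness = 6/8 = 3/4.

3/4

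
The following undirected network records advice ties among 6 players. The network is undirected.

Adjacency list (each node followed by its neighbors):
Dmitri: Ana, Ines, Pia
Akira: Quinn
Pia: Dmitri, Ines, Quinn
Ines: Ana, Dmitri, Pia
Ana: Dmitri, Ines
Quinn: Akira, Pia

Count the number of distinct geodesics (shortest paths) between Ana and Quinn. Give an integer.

2

The shortest distance is 3. The length-3 paths are: Ana–Ines–Pia–Quinn; Ana–Dmitri–Pia–Quinn.
That gives 2 distinct shortest paths.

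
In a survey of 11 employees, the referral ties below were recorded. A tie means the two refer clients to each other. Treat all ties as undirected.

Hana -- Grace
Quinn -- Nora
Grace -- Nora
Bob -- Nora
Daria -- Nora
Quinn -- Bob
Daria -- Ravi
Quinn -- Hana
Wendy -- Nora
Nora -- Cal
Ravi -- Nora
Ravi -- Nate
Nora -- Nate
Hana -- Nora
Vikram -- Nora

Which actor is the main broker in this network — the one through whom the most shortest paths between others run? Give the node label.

Nora

Unnormalized betweenness of each node: Bob:0, Cal:0, Daria:0, Grace:0, Hana:1/2, Nate:0, Nora:77/2, Quinn:1/2, Ravi:1/2, Vikram:0, Wendy:0.
Nora has the largest value, 77/2, making it the main broker — the node through which the most shortest paths run.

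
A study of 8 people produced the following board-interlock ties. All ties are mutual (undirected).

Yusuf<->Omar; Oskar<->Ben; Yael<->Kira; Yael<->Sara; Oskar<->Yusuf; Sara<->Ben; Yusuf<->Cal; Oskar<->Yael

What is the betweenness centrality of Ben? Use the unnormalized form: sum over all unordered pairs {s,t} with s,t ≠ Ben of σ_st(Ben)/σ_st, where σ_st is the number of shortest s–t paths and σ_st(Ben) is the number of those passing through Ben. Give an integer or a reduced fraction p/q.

Pairs whose geodesics pass through Ben — Cal–Sara: 1/2; Yusuf–Sara: 1/2; Sara–Omar: 1/2; Sara–Oskar: 1/2.
All other pairs contribute 0.
Summing the contributions gives betweenness(Ben) = 2.

2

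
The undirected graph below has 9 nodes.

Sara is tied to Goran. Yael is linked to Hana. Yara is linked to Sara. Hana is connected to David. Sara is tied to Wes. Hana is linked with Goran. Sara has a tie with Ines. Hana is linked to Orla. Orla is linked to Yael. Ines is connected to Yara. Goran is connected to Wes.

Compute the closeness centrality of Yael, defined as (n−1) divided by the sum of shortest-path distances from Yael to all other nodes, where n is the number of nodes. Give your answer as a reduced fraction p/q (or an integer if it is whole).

2/5

Distances from Yael: David:2, Goran:2, Hana:1, Ines:4, Orla:1, Sara:3, Wes:3, Yara:4. Sum = 20.
n = 9, so closeness = 8/20 = 2/5.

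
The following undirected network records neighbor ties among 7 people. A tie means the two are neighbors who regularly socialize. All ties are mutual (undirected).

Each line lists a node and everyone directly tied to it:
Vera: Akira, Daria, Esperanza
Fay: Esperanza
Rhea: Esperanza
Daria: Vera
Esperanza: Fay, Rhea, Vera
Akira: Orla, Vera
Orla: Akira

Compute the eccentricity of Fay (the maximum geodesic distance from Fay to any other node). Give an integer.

4

Distances from Fay: Akira:3, Daria:3, Esperanza:1, Orla:4, Rhea:2, Vera:2.
The largest is 4 (to Orla), so the eccentricity of Fay is 4.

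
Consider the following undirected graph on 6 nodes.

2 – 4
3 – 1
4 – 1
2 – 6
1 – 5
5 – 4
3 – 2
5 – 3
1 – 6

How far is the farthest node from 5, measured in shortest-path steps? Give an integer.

Distances from 5: 1:1, 2:2, 3:1, 4:1, 6:2.
The largest is 2 (to 2 and 6), so the eccentricity of 5 is 2.

2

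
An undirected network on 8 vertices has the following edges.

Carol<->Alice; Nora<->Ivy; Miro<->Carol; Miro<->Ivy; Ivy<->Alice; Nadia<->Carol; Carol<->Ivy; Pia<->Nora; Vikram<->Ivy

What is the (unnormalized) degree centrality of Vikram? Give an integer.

Vikram is directly tied to Ivy. That is 1 neighbor, so the degree of Vikram is 1.

1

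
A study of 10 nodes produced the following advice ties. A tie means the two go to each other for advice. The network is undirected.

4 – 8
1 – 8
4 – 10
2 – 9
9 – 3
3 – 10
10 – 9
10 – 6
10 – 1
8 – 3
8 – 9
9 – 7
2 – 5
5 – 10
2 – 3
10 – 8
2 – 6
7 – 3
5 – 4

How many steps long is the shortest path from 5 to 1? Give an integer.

2

One shortest route is 5 – 10 – 1, which uses 2 edges, and 5 and 1 are not directly tied, so nothing shorter exists. So d(5,1) = 2.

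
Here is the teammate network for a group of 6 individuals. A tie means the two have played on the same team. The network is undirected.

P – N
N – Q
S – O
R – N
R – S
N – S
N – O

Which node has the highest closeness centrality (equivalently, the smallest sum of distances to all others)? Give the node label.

N

Farness (sum of distances to all others) for each node — N:5, O:8, P:9, Q:9, R:8, S:7.
The smallest farness is 5, for N, so N has the highest closeness.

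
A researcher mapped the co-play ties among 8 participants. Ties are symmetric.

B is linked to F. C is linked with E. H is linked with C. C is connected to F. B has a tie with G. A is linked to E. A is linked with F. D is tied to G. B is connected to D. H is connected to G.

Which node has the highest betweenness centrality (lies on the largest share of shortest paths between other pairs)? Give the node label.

F

Unnormalized betweenness of each node: A:4/3, B:31/6, C:17/3, D:0, E:1, F:43/6, G:17/6, H:17/6.
F has the largest value, 43/6, making it the main broker — the node through which the most shortest paths run.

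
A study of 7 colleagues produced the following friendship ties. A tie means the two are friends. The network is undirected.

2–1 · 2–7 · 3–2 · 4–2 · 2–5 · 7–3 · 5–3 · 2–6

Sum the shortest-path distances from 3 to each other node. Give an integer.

9

Distances from 3: 1:2, 2:1, 4:2, 5:1, 6:2, 7:1.
Sum = 2 + 1 + 2 + 1 + 2 + 1 = 9.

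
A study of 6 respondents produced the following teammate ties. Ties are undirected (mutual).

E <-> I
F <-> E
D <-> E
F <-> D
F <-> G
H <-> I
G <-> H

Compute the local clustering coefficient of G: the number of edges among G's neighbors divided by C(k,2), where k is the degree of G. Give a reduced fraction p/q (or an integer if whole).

0

G's neighbors: F and H (k = 2).
Possible neighbor pairs: C(2,2) = 1. Edges among them: none → e = 0.
Clustering(G) = 0/1.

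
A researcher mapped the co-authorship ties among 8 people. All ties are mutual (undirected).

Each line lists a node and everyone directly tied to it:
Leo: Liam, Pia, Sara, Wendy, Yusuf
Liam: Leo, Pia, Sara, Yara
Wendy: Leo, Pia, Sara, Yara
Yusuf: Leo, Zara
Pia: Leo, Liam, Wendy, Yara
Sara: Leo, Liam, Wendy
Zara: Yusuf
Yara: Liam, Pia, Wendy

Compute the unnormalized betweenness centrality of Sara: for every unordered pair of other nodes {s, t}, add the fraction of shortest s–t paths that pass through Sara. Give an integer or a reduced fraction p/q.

Pairs whose geodesics pass through Sara — Liam–Wendy: 1/4.
All other pairs contribute 0.
Summing the contributions gives betweenness(Sara) = 1/4.

1/4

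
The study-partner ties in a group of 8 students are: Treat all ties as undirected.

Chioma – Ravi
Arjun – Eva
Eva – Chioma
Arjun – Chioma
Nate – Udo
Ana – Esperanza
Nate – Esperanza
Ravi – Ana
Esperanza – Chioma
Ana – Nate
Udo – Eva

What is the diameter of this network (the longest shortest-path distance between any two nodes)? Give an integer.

Eccentricity of each node (its greatest distance to any other): Ana:3, Arjun:3, Chioma:2, Esperanza:2, Eva:3, Nate:3, Ravi:3, Udo:3.
The maximum eccentricity is 3, realized for instance by the pair Nate–Arjun via Nate – Esperanza – Chioma – Arjun. So the diameter is 3.

3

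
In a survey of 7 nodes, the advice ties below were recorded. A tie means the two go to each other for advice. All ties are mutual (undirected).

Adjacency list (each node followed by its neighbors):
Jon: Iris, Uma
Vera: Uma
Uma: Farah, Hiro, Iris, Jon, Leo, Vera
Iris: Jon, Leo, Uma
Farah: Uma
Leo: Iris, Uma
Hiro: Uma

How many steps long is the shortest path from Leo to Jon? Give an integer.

2

One shortest route is Leo – Uma – Jon, which uses 2 edges, and Leo and Jon are not directly tied, so nothing shorter exists. So d(Leo,Jon) = 2.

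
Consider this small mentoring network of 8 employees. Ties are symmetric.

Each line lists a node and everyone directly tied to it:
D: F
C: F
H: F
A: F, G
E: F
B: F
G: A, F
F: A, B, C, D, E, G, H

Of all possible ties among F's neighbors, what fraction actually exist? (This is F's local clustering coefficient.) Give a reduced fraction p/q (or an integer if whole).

F's neighbors: A, B, C, D, E, G, and H (k = 7).
Possible neighbor pairs: C(7,2) = 21. Edges among them: A–G → e = 1.
Clustering(F) = 1/21.

1/21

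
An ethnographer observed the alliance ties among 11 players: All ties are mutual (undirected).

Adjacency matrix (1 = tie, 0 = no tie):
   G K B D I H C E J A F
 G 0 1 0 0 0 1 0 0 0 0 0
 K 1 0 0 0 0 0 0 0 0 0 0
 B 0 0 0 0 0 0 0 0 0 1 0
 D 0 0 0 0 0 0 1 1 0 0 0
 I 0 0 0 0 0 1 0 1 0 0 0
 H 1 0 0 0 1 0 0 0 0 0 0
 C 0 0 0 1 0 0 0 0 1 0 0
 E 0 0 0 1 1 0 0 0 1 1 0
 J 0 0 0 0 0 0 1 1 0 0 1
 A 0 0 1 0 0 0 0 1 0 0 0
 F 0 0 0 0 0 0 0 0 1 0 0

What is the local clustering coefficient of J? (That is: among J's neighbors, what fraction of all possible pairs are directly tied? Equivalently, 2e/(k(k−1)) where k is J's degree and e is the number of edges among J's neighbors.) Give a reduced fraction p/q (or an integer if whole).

J's neighbors: C, E, and F (k = 3).
Possible neighbor pairs: C(3,2) = 3. Edges among them: none → e = 0.
Clustering(J) = 0/3 = 0.

0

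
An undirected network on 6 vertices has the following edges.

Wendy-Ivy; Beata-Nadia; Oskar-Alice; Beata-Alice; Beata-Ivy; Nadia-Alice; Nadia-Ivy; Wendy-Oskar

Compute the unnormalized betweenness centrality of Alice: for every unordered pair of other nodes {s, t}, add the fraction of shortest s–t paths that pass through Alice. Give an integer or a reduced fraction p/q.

Pairs whose geodesics pass through Alice — Oskar–Nadia: 1; Oskar–Beata: 1.
All other pairs contribute 0.
Summing the contributions gives betweenness(Alice) = 2.

2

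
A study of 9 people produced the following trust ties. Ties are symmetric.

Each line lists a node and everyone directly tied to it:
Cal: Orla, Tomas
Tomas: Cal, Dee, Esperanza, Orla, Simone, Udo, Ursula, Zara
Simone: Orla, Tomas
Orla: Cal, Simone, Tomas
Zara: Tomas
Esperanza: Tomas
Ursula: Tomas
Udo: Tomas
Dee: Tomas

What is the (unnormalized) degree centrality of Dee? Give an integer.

1

Dee is directly tied to Tomas. That is 1 neighbor, so the degree of Dee is 1.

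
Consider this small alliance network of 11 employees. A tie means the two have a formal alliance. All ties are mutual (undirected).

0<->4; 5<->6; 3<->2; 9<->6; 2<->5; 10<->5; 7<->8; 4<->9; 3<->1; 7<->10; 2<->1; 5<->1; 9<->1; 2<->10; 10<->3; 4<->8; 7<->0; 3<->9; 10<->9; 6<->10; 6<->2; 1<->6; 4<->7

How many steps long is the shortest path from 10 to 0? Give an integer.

2

One shortest route is 10 – 7 – 0, which uses 2 edges, and 10 and 0 are not directly tied, so nothing shorter exists. So d(10,0) = 2.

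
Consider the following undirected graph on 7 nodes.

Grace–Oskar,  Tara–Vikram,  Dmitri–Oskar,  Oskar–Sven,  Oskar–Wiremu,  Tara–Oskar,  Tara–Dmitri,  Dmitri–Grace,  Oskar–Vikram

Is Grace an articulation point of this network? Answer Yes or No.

Even without Grace, every remaining node can still reach every other (the residual graph is connected), so Grace is not a cut vertex.

No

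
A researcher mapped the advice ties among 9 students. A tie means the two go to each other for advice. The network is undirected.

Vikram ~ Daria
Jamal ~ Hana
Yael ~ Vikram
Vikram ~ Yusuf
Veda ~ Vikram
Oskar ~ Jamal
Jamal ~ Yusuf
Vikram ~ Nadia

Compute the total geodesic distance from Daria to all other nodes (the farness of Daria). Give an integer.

Distances from Daria: Hana:4, Jamal:3, Nadia:2, Oskar:4, Veda:2, Vikram:1, Yael:2, Yusuf:2.
Sum = 4 + 3 + 2 + 4 + 2 + 1 + 2 + 2 = 20.

20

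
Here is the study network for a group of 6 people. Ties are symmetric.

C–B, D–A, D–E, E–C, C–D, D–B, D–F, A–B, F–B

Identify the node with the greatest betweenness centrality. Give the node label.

Unnormalized betweenness of each node: A:0, B:3/2, C:1/2, D:4, E:0, F:0.
D has the largest value, 4, making it the main broker — the node through which the most shortest paths run.

D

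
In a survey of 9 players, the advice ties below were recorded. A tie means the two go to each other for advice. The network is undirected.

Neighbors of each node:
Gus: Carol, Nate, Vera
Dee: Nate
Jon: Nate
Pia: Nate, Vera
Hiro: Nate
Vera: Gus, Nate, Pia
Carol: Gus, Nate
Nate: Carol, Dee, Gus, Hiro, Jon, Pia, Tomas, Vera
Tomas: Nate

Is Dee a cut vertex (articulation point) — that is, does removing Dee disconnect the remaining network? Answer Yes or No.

No

Even without Dee, every remaining node can still reach every other (the residual graph is connected), so Dee is not a cut vertex.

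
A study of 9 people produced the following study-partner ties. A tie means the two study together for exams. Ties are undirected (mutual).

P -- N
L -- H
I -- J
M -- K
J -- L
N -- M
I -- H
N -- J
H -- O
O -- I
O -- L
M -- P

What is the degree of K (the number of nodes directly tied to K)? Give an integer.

K is directly tied to M. That is 1 neighbor, so the degree of K is 1.

1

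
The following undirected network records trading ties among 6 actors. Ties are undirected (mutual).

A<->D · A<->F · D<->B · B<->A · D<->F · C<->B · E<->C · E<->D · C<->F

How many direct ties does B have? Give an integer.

B is directly tied to A, C, and D. That is 3 neighbors, so the degree of B is 3.

3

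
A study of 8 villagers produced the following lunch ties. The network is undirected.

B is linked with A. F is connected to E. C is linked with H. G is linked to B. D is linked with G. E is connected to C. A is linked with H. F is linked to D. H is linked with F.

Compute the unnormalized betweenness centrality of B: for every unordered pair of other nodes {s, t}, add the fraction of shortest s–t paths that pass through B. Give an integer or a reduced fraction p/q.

Pairs whose geodesics pass through B — G–C: 1/3; G–H: 1/2; G–A: 1; D–A: 1/2.
All other pairs contribute 0.
Summing the contributions gives betweenness(B) = 7/3.

7/3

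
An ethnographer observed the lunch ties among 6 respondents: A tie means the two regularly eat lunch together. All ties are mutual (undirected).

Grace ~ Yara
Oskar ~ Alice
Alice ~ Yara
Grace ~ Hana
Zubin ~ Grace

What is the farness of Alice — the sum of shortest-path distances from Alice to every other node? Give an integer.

10

Distances from Alice: Grace:2, Hana:3, Oskar:1, Yara:1, Zubin:3.
Sum = 2 + 3 + 1 + 1 + 3 = 10.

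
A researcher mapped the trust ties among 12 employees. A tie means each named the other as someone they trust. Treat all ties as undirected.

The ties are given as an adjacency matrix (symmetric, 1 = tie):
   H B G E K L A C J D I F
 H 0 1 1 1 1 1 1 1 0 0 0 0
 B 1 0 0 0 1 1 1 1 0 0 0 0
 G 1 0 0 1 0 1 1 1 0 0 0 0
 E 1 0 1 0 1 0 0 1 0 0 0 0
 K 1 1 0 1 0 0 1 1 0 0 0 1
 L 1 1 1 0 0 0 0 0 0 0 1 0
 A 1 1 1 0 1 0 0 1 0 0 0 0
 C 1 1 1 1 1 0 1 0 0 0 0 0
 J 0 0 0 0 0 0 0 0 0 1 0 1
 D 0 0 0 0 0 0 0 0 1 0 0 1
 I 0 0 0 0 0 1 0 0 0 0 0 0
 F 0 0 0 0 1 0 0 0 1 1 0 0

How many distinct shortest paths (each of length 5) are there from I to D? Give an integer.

2

The shortest distance is 5. The length-5 paths are: I–L–H–K–F–D; I–L–B–K–F–D.
That gives 2 distinct shortest paths.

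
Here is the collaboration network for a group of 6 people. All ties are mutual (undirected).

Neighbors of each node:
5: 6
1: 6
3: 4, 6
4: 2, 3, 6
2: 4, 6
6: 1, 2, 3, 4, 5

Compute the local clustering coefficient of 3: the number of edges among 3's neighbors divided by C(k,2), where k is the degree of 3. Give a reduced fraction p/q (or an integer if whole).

3's neighbors: 4 and 6 (k = 2).
Possible neighbor pairs: C(2,2) = 1. Edges among them: 4–6 → e = 1.
Clustering(3) = 1/1.

1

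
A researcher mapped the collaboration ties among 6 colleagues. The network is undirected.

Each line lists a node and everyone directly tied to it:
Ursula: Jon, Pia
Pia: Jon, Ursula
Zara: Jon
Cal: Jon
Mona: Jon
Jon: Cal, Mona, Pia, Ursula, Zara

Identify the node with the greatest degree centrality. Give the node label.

Degrees — Cal:1, Jon:5, Mona:1, Pia:2, Ursula:2, Zara:1.
The maximum is 5, attained only by Jon.

Jon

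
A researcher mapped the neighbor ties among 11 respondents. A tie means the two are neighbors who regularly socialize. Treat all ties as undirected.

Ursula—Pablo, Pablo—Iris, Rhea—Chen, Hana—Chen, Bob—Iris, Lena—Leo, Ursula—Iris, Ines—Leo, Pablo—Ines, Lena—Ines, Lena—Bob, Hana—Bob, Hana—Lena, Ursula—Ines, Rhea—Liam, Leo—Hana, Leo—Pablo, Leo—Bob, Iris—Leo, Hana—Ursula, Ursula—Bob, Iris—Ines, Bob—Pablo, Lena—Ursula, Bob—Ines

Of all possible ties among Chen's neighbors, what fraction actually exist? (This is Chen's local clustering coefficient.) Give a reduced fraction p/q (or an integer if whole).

0

Chen's neighbors: Hana and Rhea (k = 2).
Possible neighbor pairs: C(2,2) = 1. Edges among them: none → e = 0.
Clustering(Chen) = 0/1.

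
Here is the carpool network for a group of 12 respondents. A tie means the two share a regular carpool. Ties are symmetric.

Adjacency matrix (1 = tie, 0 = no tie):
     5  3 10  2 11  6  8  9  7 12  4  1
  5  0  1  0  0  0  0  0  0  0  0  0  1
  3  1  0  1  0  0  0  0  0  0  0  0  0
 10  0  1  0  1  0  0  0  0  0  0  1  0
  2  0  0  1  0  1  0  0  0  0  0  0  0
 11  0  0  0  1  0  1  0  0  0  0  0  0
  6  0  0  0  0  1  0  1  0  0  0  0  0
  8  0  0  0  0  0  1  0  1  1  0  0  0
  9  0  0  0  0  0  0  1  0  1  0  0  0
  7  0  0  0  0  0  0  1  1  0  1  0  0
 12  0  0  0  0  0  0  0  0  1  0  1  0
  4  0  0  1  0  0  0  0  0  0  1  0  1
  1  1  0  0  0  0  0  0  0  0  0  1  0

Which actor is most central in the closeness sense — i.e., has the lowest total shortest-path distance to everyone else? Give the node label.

4

Farness (sum of distances to all others) for each node — 1:31, 2:28, 3:32, 4:24, 5:35, 6:32, 7:28, 8:31, 9:34, 10:25, 11:30, 12:26.
The smallest farness is 24, for 4, so 4 has the highest closeness.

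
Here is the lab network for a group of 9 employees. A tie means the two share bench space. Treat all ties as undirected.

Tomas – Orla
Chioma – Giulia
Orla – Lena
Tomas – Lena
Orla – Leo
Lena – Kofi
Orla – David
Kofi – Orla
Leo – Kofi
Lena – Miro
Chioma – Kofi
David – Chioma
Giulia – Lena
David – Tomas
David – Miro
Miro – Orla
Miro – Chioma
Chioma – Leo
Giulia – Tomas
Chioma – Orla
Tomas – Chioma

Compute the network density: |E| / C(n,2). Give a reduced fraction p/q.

There are 21 edges and 9 nodes, so the maximum possible is C(9,2) = 36.
Density = 21/36 = 7/12.

7/12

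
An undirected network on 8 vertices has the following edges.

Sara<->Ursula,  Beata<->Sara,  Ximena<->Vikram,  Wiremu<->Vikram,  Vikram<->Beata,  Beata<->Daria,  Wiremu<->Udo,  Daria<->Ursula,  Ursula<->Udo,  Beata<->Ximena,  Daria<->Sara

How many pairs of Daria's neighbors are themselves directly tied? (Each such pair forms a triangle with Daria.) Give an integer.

Daria's neighbors: Beata, Sara, and Ursula.
Neighbor pairs that are themselves tied: Daria–Beata–Sara; Daria–Sara–Ursula. Each forms one triangle with Daria, for 2 in total.

2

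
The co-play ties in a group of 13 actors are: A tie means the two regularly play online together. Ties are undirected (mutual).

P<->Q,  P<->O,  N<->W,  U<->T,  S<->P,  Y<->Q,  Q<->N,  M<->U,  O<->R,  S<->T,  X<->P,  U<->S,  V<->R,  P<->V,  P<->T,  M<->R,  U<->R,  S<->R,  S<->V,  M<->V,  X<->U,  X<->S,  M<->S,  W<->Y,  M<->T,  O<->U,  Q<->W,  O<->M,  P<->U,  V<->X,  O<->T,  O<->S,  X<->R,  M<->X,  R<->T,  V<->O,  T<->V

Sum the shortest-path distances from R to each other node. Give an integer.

24

Distances from R: M:1, N:4, O:1, P:2, Q:3, S:1, T:1, U:1, V:1, W:4, X:1, Y:4.
Sum = 1 + 4 + 1 + 2 + 3 + 1 + 1 + 1 + 1 + 4 + 1 + 4 = 24.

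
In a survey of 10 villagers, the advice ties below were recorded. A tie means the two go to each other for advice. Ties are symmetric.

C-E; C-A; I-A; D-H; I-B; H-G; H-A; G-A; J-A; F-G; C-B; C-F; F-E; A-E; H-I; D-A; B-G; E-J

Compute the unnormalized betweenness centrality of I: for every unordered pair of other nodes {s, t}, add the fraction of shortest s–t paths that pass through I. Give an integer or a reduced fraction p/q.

Pairs whose geodesics pass through I — D–B: 2/5; A–B: 1/3; J–B: 1/4; H–B: 1/2.
All other pairs contribute 0.
Summing the contributions gives betweenness(I) = 89/60.

89/60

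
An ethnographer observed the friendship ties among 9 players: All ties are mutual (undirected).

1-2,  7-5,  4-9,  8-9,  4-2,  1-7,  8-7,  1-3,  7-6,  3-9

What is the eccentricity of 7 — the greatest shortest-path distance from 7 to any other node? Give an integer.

3

Distances from 7: 1:1, 2:2, 3:2, 4:3, 5:1, 6:1, 8:1, 9:2.
The largest is 3 (to 4), so the eccentricity of 7 is 3.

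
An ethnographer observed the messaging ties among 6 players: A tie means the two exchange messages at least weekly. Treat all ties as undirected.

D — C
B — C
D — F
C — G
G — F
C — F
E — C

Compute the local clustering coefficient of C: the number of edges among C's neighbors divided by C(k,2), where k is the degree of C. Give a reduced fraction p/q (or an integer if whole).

C's neighbors: B, D, E, F, and G (k = 5).
Possible neighbor pairs: C(5,2) = 10. Edges among them: D–F, F–G → e = 2.
Clustering(C) = 2/10 = 1/5.

1/5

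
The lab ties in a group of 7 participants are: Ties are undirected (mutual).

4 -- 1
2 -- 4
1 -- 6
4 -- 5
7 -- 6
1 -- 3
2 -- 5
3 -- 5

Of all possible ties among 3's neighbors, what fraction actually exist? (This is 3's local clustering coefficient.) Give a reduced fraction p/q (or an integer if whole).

0

3's neighbors: 1 and 5 (k = 2).
Possible neighbor pairs: C(2,2) = 1. Edges among them: none → e = 0.
Clustering(3) = 0/1.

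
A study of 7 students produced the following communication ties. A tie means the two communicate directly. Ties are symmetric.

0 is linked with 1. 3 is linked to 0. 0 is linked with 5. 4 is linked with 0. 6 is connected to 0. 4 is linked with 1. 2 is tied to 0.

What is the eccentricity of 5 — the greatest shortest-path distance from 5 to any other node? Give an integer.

2

Distances from 5: 0:1, 1:2, 2:2, 3:2, 4:2, 6:2.
The largest is 2 (to 4, 2, 6, 3, and 1), so the eccentricity of 5 is 2.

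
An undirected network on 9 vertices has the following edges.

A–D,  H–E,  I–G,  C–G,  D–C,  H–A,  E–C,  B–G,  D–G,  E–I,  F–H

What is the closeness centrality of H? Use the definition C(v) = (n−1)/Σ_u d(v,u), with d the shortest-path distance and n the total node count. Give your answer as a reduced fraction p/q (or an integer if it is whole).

1/2

Distances from H: A:1, B:4, C:2, D:2, E:1, F:1, G:3, I:2. Sum = 16.
n = 9, so closeness = 8/16 = 1/2.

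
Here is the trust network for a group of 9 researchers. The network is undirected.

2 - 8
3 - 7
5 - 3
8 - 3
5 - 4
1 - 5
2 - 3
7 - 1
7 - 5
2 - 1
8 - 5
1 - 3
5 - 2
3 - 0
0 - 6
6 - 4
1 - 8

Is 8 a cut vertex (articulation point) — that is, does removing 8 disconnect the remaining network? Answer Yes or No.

No

Even without 8, every remaining node can still reach every other (the residual graph is connected), so 8 is not a cut vertex.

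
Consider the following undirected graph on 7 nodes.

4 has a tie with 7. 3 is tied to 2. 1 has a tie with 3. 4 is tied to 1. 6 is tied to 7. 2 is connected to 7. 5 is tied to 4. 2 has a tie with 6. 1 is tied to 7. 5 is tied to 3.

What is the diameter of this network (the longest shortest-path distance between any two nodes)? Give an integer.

Eccentricity of each node (its greatest distance to any other): 1:2, 2:2, 3:2, 4:2, 5:3, 6:3, 7:2.
The maximum eccentricity is 3, realized for instance by the pair 5–6 via 5 – 3 – 2 – 6. So the diameter is 3.

3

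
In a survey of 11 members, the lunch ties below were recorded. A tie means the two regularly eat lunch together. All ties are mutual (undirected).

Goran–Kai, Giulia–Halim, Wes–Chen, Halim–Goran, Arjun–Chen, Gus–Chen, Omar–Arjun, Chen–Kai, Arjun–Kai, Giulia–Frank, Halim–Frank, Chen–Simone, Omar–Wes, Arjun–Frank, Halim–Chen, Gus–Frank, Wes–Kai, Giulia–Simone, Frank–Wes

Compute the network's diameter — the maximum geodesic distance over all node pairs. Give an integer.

3

Eccentricity of each node (its greatest distance to any other): Arjun:2, Chen:2, Frank:2, Giulia:3, Goran:3, Gus:3, Halim:3, Kai:3, Omar:3, Simone:3, Wes:2.
The maximum eccentricity is 3, realized for instance by the pair Omar–Simone via Omar – Arjun – Chen – Simone. So the diameter is 3.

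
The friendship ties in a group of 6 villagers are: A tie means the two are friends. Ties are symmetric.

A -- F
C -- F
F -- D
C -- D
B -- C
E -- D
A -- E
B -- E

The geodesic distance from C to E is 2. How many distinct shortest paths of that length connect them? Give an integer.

2

The shortest distance is 2. The length-2 paths are: C–D–E; C–B–E.
That gives 2 distinct shortest paths.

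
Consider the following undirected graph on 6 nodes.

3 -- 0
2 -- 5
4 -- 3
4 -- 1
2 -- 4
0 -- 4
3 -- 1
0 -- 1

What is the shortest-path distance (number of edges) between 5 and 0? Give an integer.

3

One shortest route is 5 – 2 – 4 – 0, which uses 3 edges, and at distance 2 from 5 we only reach {4}, which does not include 0. So d(5,0) = 3.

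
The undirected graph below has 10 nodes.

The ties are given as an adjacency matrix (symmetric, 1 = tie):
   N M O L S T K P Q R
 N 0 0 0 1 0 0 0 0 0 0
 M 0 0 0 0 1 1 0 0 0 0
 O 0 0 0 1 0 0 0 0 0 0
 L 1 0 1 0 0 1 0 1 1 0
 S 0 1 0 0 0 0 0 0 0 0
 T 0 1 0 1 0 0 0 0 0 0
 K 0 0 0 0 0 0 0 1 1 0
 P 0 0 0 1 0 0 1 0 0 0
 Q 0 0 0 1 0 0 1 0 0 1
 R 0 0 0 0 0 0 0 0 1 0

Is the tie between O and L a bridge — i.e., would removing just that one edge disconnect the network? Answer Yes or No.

Yes

Without the O–L edge there is no alternate route between O and L, so the network disconnects. It is a bridge.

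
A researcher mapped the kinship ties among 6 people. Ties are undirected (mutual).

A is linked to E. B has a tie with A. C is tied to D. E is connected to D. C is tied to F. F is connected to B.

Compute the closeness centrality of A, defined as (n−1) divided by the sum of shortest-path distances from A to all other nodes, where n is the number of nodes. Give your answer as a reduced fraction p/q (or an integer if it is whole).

5/9

Distances from A: B:1, C:3, D:2, E:1, F:2. Sum = 9.
n = 6, so closeness = 5/9.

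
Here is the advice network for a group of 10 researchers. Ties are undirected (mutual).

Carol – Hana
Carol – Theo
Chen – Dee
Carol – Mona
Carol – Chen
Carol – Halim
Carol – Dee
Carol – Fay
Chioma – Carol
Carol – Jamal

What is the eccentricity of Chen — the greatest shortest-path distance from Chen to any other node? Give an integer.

Distances from Chen: Carol:1, Chioma:2, Dee:1, Fay:2, Halim:2, Hana:2, Jamal:2, Mona:2, Theo:2.
The largest is 2 (to Halim, Hana, Chioma, Theo, Mona, Fay, and Jamal), so the eccentricity of Chen is 2.

2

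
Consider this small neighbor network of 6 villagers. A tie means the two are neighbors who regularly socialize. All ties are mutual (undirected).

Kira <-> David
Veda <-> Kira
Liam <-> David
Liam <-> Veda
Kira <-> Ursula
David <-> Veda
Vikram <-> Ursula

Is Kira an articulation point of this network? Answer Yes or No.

Removing Kira leaves {David, Liam, and Veda} with no path to {Ursula and Vikram}, so the network splits into 2 components. Kira is a cut vertex.

Yes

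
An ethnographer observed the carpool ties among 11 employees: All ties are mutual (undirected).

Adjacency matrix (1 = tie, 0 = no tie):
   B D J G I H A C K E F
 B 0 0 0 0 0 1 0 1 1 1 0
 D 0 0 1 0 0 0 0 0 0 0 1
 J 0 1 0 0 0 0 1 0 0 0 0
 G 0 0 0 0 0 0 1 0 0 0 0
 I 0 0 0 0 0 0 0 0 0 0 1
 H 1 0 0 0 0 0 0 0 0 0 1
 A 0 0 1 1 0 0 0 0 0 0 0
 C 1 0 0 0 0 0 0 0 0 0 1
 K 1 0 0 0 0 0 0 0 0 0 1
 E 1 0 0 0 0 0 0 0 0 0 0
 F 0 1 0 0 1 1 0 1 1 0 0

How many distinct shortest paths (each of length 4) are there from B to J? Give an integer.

3

The shortest distance is 4. The length-4 paths are: B–H–F–D–J; B–C–F–D–J; B–K–F–D–J.
That gives 3 distinct shortest paths.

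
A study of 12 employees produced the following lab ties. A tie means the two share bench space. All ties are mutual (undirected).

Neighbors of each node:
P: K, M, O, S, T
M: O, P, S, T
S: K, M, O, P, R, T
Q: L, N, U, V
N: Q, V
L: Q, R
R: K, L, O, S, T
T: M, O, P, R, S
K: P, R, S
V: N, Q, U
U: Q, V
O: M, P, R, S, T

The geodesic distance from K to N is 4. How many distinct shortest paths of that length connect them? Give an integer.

1

The shortest distance is 4, and the only length-4 path is K–R–L–Q–N. So there is exactly 1 shortest path.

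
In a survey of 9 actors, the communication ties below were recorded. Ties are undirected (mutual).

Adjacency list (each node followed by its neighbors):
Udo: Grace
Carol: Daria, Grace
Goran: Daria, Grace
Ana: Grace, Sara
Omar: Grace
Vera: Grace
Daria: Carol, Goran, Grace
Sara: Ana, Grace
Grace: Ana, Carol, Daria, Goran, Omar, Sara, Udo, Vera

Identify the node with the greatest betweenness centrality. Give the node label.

Unnormalized betweenness of each node: Ana:0, Carol:0, Daria:1/2, Goran:0, Grace:49/2, Omar:0, Sara:0, Udo:0, Vera:0.
Grace has the largest value, 49/2, making it the main broker — the node through which the most shortest paths run.

Grace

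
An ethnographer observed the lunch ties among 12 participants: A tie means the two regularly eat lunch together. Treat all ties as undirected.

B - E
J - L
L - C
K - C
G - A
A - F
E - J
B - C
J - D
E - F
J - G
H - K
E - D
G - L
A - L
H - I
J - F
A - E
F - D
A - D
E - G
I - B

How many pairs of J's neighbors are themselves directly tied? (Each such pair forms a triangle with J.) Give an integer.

J's neighbors: D, E, F, G, and L.
Neighbor pairs that are themselves tied: J–D–E; J–D–F; J–E–F; J–E–G; J–G–L. Each forms one triangle with J, for 5 in total.

5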